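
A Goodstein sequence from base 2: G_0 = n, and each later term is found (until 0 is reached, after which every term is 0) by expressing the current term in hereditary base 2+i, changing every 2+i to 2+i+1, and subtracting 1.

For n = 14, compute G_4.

[0] 14 ≡ 2^(2 + 1) + 2^2 + 2 (base 2). Lift 3: 111. −1: 110.
[1] 110 ≡ 3^(3 + 1) + 3^3 + 2 (base 3). Lift 4: 1282. −1: 1281.
[2] 1281 ≡ 4^(4 + 1) + 4^4 + 1 (base 4). Lift 5: 18751. −1: 18750.
[3] 18750 ≡ 5^(5 + 1) + 5^5 (base 5). Lift 6: 326592. −1: 326591.
[4] 326591 ≡ 6^(6 + 1) + 5·6^5 + 5·6^4 + 5·6^3 + 5·6^2 + 5·6 + 5 (base 6). Lift 7: 5862841. −1: 5862840.

326591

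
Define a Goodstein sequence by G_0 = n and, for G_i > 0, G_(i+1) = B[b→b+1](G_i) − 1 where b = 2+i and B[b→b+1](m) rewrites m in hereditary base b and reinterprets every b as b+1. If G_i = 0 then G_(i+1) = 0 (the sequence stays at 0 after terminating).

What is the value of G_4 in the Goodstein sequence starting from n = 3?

3 —HB2→ 2 + 1 —bump→ 3 + 1 = 4 —(−1)→ 3
3 —HB3→ 3 —bump→ 4 = 4 —(−1)→ 3
3 —HB4→ 3 —bump→ 3 = 3 —(−1)→ 2
2 —HB5→ 2 —bump→ 2 = 2 —(−1)→ 1
1 —HB6→ 1 —bump→ 1 = 1 —(−1)→ 0

1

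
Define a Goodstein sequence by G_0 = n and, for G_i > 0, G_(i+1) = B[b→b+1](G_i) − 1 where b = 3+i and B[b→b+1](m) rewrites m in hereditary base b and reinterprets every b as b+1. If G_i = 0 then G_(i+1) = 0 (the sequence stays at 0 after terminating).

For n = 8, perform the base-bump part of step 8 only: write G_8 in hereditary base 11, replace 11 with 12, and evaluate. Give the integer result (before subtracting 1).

12

(0) 8|_3 = 2·3 + 2 ↦ 2·4 + 2|_4 = 10 ⇒ 9
(1) 9|_4 = 2·4 + 1 ↦ 2·5 + 1|_5 = 11 ⇒ 10
(2) 10|_5 = 2·5 ↦ 2·6|_6 = 12 ⇒ 11
(3) 11|_6 = 6 + 5 ↦ 7 + 5|_7 = 12 ⇒ 11
(4) 11|_7 = 7 + 4 ↦ 8 + 4|_8 = 12 ⇒ 11
(5) 11|_8 = 8 + 3 ↦ 9 + 3|_9 = 12 ⇒ 11
(6) 11|_9 = 9 + 2 ↦ 10 + 2|_10 = 12 ⇒ 11
(7) 11|_10 = 10 + 1 ↦ 11 + 1|_11 = 12 ⇒ 11
(8) 11|_11 = 11 ↦ 12|_12 = 12 ⇒ 11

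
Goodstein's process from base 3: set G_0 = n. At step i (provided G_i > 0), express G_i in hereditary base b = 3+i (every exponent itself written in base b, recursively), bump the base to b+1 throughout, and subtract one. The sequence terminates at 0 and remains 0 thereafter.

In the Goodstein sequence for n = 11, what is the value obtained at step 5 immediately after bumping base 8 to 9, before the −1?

step 0: 11 = 3^2 + 2; sub 4 for 3: 4^2 + 2; = 18; G_1 = 18−1 = 17
step 1: 17 = 4^2 + 1; sub 5 for 4: 5^2 + 1; = 26; G_2 = 26−1 = 25
step 2: 25 = 5^2; sub 6 for 5: 6^2; = 36; G_3 = 36−1 = 35
step 3: 35 = 5·6 + 5; sub 7 for 6: 5·7 + 5; = 40; G_4 = 40−1 = 39
step 4: 39 = 5·7 + 4; sub 8 for 7: 5·8 + 4; = 44; G_5 = 44−1 = 43
step 5: 43 = 5·8 + 3; sub 9 for 8: 5·9 + 3; = 48; G_6 = 48−1 = 47

48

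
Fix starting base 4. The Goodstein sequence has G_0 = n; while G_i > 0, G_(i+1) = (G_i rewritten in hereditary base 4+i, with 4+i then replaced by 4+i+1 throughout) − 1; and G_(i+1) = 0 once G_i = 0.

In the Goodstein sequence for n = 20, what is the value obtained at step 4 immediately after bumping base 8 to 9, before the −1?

82

step 0: 20 = 4^2 + 4; sub 5 for 4: 5^2 + 5; = 30; G_1 = 30−1 = 29
step 1: 29 = 5^2 + 4; sub 6 for 5: 6^2 + 4; = 40; G_2 = 40−1 = 39
step 2: 39 = 6^2 + 3; sub 7 for 6: 7^2 + 3; = 52; G_3 = 52−1 = 51
step 3: 51 = 7^2 + 2; sub 8 for 7: 8^2 + 2; = 66; G_4 = 66−1 = 65
step 4: 65 = 8^2 + 1; sub 9 for 8: 9^2 + 1; = 82; G_5 = 82−1 = 81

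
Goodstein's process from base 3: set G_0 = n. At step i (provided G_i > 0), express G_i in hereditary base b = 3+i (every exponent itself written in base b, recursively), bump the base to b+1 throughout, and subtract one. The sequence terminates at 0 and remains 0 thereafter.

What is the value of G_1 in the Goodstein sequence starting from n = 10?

base 3: 10 = 3^2 + 1; at 4: 4^2 + 1 = 17; next = 16
base 4: 16 = 4^2; at 5: 5^2 = 25; next = 24

16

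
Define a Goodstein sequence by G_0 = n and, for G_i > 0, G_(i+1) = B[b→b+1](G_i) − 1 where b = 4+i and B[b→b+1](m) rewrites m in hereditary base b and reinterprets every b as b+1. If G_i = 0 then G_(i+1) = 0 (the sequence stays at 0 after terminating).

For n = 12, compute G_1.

14

step 0: 12 = 3·4; sub 5 for 4: 3·5; = 15; G_1 = 15−1 = 14
step 1: 14 = 2·5 + 4; sub 6 for 5: 2·6 + 4; = 16; G_2 = 16−1 = 15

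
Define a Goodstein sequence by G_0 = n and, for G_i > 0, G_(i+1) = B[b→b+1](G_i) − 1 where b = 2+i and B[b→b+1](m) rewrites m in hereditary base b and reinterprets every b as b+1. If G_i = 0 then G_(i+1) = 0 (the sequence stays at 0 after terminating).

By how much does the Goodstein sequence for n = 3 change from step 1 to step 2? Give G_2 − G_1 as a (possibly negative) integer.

step 0: 3 = 2 + 1; sub 3 for 2: 3 + 1; = 4; G_1 = 4−1 = 3
step 1: 3 = 3; sub 4 for 3: 4; = 4; G_2 = 4−1 = 3

0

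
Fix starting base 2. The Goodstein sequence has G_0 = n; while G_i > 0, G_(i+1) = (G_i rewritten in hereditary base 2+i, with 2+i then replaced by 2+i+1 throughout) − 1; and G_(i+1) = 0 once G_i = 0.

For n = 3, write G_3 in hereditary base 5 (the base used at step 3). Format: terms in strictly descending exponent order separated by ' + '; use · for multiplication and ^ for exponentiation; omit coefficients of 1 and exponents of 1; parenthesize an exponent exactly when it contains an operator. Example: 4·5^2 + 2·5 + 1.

2

G_0=3  [base 2] 2 + 1  →[2↦3]→  3 + 1 = 4  −1 ⇒ G_1=3
G_1=3  [base 3] 3  →[3↦4]→  4 = 4  −1 ⇒ G_2=3
G_2=3  [base 4] 3  →[4↦5]→  3 = 3  −1 ⇒ G_3=2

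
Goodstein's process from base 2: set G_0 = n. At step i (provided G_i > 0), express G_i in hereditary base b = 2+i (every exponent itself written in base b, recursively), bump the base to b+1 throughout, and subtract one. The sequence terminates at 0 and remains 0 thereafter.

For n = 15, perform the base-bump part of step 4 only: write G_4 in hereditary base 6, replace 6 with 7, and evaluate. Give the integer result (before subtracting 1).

6588345

i=0: 15 = 2^(2 + 1) + 2^2 + 2 + 1 (b=2); 2→3: 3^(3 + 1) + 3^3 + 3 + 1 = 112; 112−1 = 111
i=1: 111 = 3^(3 + 1) + 3^3 + 3 (b=3); 3→4: 4^(4 + 1) + 4^4 + 4 = 1284; 1284−1 = 1283
i=2: 1283 = 4^(4 + 1) + 4^4 + 3 (b=4); 4→5: 5^(5 + 1) + 5^5 + 3 = 18753; 18753−1 = 18752
i=3: 18752 = 5^(5 + 1) + 5^5 + 2 (b=5); 5→6: 6^(6 + 1) + 6^6 + 2 = 326594; 326594−1 = 326593
i=4: 326593 = 6^(6 + 1) + 6^6 + 1 (b=6); 6→7: 7^(7 + 1) + 7^7 + 1 = 6588345; 6588345−1 = 6588344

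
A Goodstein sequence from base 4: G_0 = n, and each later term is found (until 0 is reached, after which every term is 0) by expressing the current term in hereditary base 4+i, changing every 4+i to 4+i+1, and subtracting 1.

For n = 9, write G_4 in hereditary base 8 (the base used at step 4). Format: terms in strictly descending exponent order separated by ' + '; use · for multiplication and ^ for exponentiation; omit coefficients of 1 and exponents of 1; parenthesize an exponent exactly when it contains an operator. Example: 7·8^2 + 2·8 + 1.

step 0: 9 = 2·4 + 1; sub 5 for 4: 2·5 + 1; = 11; G_1 = 11−1 = 10
step 1: 10 = 2·5; sub 6 for 5: 2·6; = 12; G_2 = 12−1 = 11
step 2: 11 = 6 + 5; sub 7 for 6: 7 + 5; = 12; G_3 = 12−1 = 11
step 3: 11 = 7 + 4; sub 8 for 7: 8 + 4; = 12; G_4 = 12−1 = 11
step 4: 11 = 8 + 3; sub 9 for 8: 9 + 3; = 12; G_5 = 12−1 = 11

8 + 3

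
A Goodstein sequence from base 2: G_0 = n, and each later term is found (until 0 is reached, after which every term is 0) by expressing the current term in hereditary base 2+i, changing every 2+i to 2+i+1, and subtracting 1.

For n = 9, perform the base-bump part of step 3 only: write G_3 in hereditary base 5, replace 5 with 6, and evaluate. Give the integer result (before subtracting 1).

G_0=9  [base 2] 2^(2 + 1) + 1  →[2↦3]→  3^(3 + 1) + 1 = 82  −1 ⇒ G_1=81
G_1=81  [base 3] 3^(3 + 1)  →[3↦4]→  4^(4 + 1) = 1024  −1 ⇒ G_2=1023
G_2=1023  [base 4] 3·4^4 + 3·4^3 + 3·4^2 + 3·4 + 3  →[4↦5]→  3·5^5 + 3·5^3 + 3·5^2 + 3·5 + 3 = 9843  −1 ⇒ G_3=9842
G_3=9842  [base 5] 3·5^5 + 3·5^3 + 3·5^2 + 3·5 + 2  →[5↦6]→  3·6^6 + 3·6^3 + 3·6^2 + 3·6 + 2 = 140744  −1 ⇒ G_4=140743

140744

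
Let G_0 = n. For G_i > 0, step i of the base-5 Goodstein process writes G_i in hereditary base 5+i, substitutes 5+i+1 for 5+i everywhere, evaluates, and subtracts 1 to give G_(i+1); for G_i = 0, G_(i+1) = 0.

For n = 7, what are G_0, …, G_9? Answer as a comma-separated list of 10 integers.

7, 7, 7, 7, 6, 5, 4, 3, 2, 1

7 —HB5→ 5 + 2 —bump→ 6 + 2 = 8 —(−1)→ 7
7 —HB6→ 6 + 1 —bump→ 7 + 1 = 8 —(−1)→ 7
7 —HB7→ 7 —bump→ 8 = 8 —(−1)→ 7
7 —HB8→ 7 —bump→ 7 = 7 —(−1)→ 6
6 —HB9→ 6 —bump→ 6 = 6 —(−1)→ 5
5 —HB10→ 5 —bump→ 5 = 5 —(−1)→ 4
4 —HB11→ 4 —bump→ 4 = 4 —(−1)→ 3
3 —HB12→ 3 —bump→ 3 = 3 —(−1)→ 2
2 —HB13→ 2 —bump→ 2 = 2 —(−1)→ 1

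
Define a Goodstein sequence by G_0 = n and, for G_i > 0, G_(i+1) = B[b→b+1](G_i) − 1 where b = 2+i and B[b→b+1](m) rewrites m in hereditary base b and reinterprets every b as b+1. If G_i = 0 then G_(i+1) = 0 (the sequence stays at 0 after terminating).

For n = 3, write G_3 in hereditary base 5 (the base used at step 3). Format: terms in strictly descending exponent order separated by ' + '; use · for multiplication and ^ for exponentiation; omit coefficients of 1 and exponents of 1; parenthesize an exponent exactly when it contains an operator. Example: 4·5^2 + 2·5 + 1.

(0) 3|_2 = 2 + 1 ↦ 3 + 1|_3 = 4 ⇒ 3
(1) 3|_3 = 3 ↦ 4|_4 = 4 ⇒ 3
(2) 3|_4 = 3 ↦ 3|_5 = 3 ⇒ 2

2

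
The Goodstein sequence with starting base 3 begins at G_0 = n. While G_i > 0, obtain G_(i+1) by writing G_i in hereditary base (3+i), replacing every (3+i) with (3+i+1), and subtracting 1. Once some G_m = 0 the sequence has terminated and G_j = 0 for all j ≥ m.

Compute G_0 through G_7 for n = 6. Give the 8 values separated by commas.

[0] 6 ≡ 2·3 (base 3). Lift 4: 8. −1: 7.
[1] 7 ≡ 4 + 3 (base 4). Lift 5: 8. −1: 7.
[2] 7 ≡ 5 + 2 (base 5). Lift 6: 8. −1: 7.
[3] 7 ≡ 6 + 1 (base 6). Lift 7: 8. −1: 7.
[4] 7 ≡ 7 (base 7). Lift 8: 8. −1: 7.
[5] 7 ≡ 7 (base 8). Lift 9: 7. −1: 6.
[6] 6 ≡ 6 (base 9). Lift 10: 6. −1: 5.

6, 7, 7, 7, 7, 7, 6, 5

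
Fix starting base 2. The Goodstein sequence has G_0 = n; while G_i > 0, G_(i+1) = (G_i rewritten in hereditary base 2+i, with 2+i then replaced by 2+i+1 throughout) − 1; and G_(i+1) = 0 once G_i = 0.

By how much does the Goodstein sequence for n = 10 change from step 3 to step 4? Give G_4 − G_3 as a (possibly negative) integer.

i=0: 10 = 2^(2 + 1) + 2 (b=2); 2→3: 3^(3 + 1) + 3 = 84; 84−1 = 83
i=1: 83 = 3^(3 + 1) + 2 (b=3); 3→4: 4^(4 + 1) + 2 = 1026; 1026−1 = 1025
i=2: 1025 = 4^(4 + 1) + 1 (b=4); 4→5: 5^(5 + 1) + 1 = 15626; 15626−1 = 15625
i=3: 15625 = 5^(5 + 1) (b=5); 5→6: 6^(6 + 1) = 279936; 279936−1 = 279935

264310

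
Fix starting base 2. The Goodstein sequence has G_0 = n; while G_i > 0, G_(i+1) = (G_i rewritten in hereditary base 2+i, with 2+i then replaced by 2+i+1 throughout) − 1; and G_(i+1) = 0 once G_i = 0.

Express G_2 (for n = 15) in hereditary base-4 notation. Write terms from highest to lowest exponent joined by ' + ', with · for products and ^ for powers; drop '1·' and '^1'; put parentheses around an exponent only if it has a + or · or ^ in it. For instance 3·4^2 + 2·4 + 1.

4^(4 + 1) + 4^4 + 3

15 —HB2→ 2^(2 + 1) + 2^2 + 2 + 1 —bump→ 3^(3 + 1) + 3^3 + 3 + 1 = 112 —(−1)→ 111
111 —HB3→ 3^(3 + 1) + 3^3 + 3 —bump→ 4^(4 + 1) + 4^4 + 4 = 1284 —(−1)→ 1283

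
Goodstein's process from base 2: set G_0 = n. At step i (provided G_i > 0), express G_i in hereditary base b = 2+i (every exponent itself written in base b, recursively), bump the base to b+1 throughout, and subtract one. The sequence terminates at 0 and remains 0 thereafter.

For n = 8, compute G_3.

6310

(0) 8|_2 = 2^(2 + 1) ↦ 3^(3 + 1)|_3 = 81 ⇒ 80
(1) 80|_3 = 2·3^3 + 2·3^2 + 2·3 + 2 ↦ 2·4^4 + 2·4^2 + 2·4 + 2|_4 = 554 ⇒ 553
(2) 553|_4 = 2·4^4 + 2·4^2 + 2·4 + 1 ↦ 2·5^5 + 2·5^2 + 2·5 + 1|_5 = 6311 ⇒ 6310
(3) 6310|_5 = 2·5^5 + 2·5^2 + 2·5 ↦ 2·6^6 + 2·6^2 + 2·6|_6 = 93396 ⇒ 93395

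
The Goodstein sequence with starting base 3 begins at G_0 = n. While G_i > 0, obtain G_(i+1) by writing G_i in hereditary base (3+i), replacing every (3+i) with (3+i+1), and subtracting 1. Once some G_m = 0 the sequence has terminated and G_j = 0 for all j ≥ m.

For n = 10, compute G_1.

base 3: 10 = 3^2 + 1; at 4: 4^2 + 1 = 17; next = 16
base 4: 16 = 4^2; at 5: 5^2 = 25; next = 24

16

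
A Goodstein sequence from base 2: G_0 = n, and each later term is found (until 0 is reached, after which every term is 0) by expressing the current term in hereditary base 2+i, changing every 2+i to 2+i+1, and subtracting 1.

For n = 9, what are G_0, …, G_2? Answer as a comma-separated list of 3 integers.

9, 81, 1023

G_0=9  [base 2] 2^(2 + 1) + 1  →[2↦3]→  3^(3 + 1) + 1 = 82  −1 ⇒ G_1=81
G_1=81  [base 3] 3^(3 + 1)  →[3↦4]→  4^(4 + 1) = 1024  −1 ⇒ G_2=1023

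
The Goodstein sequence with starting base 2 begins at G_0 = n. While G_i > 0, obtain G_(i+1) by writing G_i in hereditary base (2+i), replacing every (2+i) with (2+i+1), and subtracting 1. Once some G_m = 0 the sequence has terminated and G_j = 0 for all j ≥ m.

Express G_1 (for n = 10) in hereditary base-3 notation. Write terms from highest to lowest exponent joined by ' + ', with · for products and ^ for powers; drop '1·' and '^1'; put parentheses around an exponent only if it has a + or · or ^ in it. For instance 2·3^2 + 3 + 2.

3^(3 + 1) + 2

10 —HB2→ 2^(2 + 1) + 2 —bump→ 3^(3 + 1) + 3 = 84 —(−1)→ 83
83 —HB3→ 3^(3 + 1) + 2 —bump→ 4^(4 + 1) + 2 = 1026 —(−1)→ 1025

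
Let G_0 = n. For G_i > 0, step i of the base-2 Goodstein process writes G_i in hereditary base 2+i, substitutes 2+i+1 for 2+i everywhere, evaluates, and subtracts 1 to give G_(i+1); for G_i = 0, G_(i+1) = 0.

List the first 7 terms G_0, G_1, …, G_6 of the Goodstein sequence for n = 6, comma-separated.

G_0=6  [base 2] 2^2 + 2  →[2↦3]→  3^3 + 3 = 30  −1 ⇒ G_1=29
G_1=29  [base 3] 3^3 + 2  →[3↦4]→  4^4 + 2 = 258  −1 ⇒ G_2=257
G_2=257  [base 4] 4^4 + 1  →[4↦5]→  5^5 + 1 = 3126  −1 ⇒ G_3=3125
G_3=3125  [base 5] 5^5  →[5↦6]→  6^6 = 46656  −1 ⇒ G_4=46655
G_4=46655  [base 6] 5·6^5 + 5·6^4 + 5·6^3 + 5·6^2 + 5·6 + 5  →[6↦7]→  5·7^5 + 5·7^4 + 5·7^3 + 5·7^2 + 5·7 + 5 = 98040  −1 ⇒ G_5=98039
G_5=98039  [base 7] 5·7^5 + 5·7^4 + 5·7^3 + 5·7^2 + 5·7 + 4  →[7↦8]→  5·8^5 + 5·8^4 + 5·8^3 + 5·8^2 + 5·8 + 4 = 187244  −1 ⇒ G_6=187243

6, 29, 257, 3125, 46655, 98039, 187243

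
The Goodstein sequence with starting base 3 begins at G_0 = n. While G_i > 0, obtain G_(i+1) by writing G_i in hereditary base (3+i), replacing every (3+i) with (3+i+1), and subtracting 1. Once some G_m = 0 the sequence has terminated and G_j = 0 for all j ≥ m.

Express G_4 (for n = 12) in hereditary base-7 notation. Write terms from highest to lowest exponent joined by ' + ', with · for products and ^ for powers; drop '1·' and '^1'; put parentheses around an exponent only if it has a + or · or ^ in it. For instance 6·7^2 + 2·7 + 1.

G_0 = 12. HB_3(12) = 3^2 + 3. Bump = 20. G_1 = 19.
G_1 = 19. HB_4(19) = 4^2 + 3. Bump = 28. G_2 = 27.
G_2 = 27. HB_5(27) = 5^2 + 2. Bump = 38. G_3 = 37.
G_3 = 37. HB_6(37) = 6^2 + 1. Bump = 50. G_4 = 49.
G_4 = 49. HB_7(49) = 7^2. Bump = 64. G_5 = 63.

7^2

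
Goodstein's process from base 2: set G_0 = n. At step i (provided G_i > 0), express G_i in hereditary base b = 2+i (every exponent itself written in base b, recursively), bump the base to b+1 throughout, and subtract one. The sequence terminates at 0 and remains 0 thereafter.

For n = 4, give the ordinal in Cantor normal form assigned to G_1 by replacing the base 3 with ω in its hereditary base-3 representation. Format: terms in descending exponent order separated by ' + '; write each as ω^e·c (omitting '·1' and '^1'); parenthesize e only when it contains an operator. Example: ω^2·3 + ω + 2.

ω^2·2 + ω·2 + 2

i=0: 4 = 2^2 (b=2); 2→3: 3^3 = 27; 27−1 = 26
i=1: 26 = 2·3^2 + 2·3 + 2 (b=3); 3→4: 2·4^2 + 2·4 + 2 = 42; 42−1 = 41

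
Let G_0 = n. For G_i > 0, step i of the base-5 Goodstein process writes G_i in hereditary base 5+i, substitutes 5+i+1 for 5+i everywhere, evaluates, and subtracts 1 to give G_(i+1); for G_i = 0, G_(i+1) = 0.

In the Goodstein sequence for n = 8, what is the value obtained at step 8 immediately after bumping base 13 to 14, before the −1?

4

base 5: 8 = 5 + 3; at 6: 6 + 3 = 9; next = 8
base 6: 8 = 6 + 2; at 7: 7 + 2 = 9; next = 8
base 7: 8 = 7 + 1; at 8: 8 + 1 = 9; next = 8
base 8: 8 = 8; at 9: 9 = 9; next = 8
base 9: 8 = 8; at 10: 8 = 8; next = 7
base 10: 7 = 7; at 11: 7 = 7; next = 6
base 11: 6 = 6; at 12: 6 = 6; next = 5
base 12: 5 = 5; at 13: 5 = 5; next = 4
base 13: 4 = 4; at 14: 4 = 4; next = 3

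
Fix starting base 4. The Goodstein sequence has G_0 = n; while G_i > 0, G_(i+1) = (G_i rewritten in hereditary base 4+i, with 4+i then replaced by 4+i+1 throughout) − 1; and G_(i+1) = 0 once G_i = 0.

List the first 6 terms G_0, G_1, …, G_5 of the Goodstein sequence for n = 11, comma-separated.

11, 12, 13, 14, 15, 15

base 4: 11 = 2·4 + 3; at 5: 2·5 + 3 = 13; next = 12
base 5: 12 = 2·5 + 2; at 6: 2·6 + 2 = 14; next = 13
base 6: 13 = 2·6 + 1; at 7: 2·7 + 1 = 15; next = 14
base 7: 14 = 2·7; at 8: 2·8 = 16; next = 15
base 8: 15 = 8 + 7; at 9: 9 + 7 = 16; next = 15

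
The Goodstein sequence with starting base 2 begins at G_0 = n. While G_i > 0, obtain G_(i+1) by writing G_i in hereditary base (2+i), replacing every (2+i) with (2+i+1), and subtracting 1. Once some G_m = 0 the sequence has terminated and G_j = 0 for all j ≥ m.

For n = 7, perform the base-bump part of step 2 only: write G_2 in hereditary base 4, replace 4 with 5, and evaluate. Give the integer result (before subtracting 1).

i=0: 7 = 2^2 + 2 + 1 (b=2); 2→3: 3^3 + 3 + 1 = 31; 31−1 = 30
i=1: 30 = 3^3 + 3 (b=3); 3→4: 4^4 + 4 = 260; 260−1 = 259
i=2: 259 = 4^4 + 3 (b=4); 4→5: 5^5 + 3 = 3128; 3128−1 = 3127

3128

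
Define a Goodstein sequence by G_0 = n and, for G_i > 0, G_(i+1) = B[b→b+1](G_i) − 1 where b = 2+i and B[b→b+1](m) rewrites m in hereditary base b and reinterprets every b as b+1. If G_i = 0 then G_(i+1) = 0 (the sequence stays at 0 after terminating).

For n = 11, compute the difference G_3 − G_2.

14600

11 —HB2→ 2^(2 + 1) + 2 + 1 —bump→ 3^(3 + 1) + 3 + 1 = 85 —(−1)→ 84
84 —HB3→ 3^(3 + 1) + 3 —bump→ 4^(4 + 1) + 4 = 1028 —(−1)→ 1027
1027 —HB4→ 4^(4 + 1) + 3 —bump→ 5^(5 + 1) + 3 = 15628 —(−1)→ 15627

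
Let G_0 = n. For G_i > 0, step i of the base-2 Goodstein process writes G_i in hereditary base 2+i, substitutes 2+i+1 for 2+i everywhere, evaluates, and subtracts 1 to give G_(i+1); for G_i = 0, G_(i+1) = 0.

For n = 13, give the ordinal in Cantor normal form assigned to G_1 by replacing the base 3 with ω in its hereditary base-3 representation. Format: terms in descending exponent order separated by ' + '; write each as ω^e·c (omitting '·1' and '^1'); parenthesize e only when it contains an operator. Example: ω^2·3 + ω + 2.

ω^(ω + 1) + ω^ω

G_0 = 13. HB_2(13) = 2^(2 + 1) + 2^2 + 1. Bump = 109. G_1 = 108.
G_1 = 108. HB_3(108) = 3^(3 + 1) + 3^3. Bump = 1280. G_2 = 1279.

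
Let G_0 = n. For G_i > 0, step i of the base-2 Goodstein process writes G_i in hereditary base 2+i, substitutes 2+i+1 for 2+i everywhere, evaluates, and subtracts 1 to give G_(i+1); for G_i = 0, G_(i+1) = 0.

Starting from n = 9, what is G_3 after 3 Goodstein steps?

9842

base 2: 9 = 2^(2 + 1) + 1; at 3: 3^(3 + 1) + 1 = 82; next = 81
base 3: 81 = 3^(3 + 1); at 4: 4^(4 + 1) = 1024; next = 1023
base 4: 1023 = 3·4^4 + 3·4^3 + 3·4^2 + 3·4 + 3; at 5: 3·5^5 + 3·5^3 + 3·5^2 + 3·5 + 3 = 9843; next = 9842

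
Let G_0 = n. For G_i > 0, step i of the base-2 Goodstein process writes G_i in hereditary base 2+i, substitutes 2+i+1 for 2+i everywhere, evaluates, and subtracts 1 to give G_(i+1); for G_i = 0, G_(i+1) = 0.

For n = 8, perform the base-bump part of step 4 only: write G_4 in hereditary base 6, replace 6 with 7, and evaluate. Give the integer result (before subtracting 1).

1647196

base 2: 8 = 2^(2 + 1); at 3: 3^(3 + 1) = 81; next = 80
base 3: 80 = 2·3^3 + 2·3^2 + 2·3 + 2; at 4: 2·4^4 + 2·4^2 + 2·4 + 2 = 554; next = 553
base 4: 553 = 2·4^4 + 2·4^2 + 2·4 + 1; at 5: 2·5^5 + 2·5^2 + 2·5 + 1 = 6311; next = 6310
base 5: 6310 = 2·5^5 + 2·5^2 + 2·5; at 6: 2·6^6 + 2·6^2 + 2·6 = 93396; next = 93395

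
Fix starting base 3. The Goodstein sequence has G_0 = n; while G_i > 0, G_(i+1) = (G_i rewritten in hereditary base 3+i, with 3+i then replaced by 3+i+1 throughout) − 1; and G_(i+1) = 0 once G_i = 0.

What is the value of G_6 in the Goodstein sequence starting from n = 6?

6

(0) 6|_3 = 2·3 ↦ 2·4|_4 = 8 ⇒ 7
(1) 7|_4 = 4 + 3 ↦ 5 + 3|_5 = 8 ⇒ 7
(2) 7|_5 = 5 + 2 ↦ 6 + 2|_6 = 8 ⇒ 7
(3) 7|_6 = 6 + 1 ↦ 7 + 1|_7 = 8 ⇒ 7
(4) 7|_7 = 7 ↦ 8|_8 = 8 ⇒ 7
(5) 7|_8 = 7 ↦ 7|_9 = 7 ⇒ 6
(6) 6|_9 = 6 ↦ 6|_10 = 6 ⇒ 5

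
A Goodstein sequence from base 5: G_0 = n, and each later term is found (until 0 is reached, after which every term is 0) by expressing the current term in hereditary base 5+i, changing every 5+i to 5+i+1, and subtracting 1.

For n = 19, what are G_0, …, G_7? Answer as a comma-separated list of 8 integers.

19, 21, 23, 25, 27, 29, 30, 31

step 0: 19 = 3·5 + 4; sub 6 for 5: 3·6 + 4; = 22; G_1 = 22−1 = 21
step 1: 21 = 3·6 + 3; sub 7 for 6: 3·7 + 3; = 24; G_2 = 24−1 = 23
step 2: 23 = 3·7 + 2; sub 8 for 7: 3·8 + 2; = 26; G_3 = 26−1 = 25
step 3: 25 = 3·8 + 1; sub 9 for 8: 3·9 + 1; = 28; G_4 = 28−1 = 27
step 4: 27 = 3·9; sub 10 for 9: 3·10; = 30; G_5 = 30−1 = 29
step 5: 29 = 2·10 + 9; sub 11 for 10: 2·11 + 9; = 31; G_6 = 31−1 = 30
step 6: 30 = 2·11 + 8; sub 12 for 11: 2·12 + 8; = 32; G_7 = 32−1 = 31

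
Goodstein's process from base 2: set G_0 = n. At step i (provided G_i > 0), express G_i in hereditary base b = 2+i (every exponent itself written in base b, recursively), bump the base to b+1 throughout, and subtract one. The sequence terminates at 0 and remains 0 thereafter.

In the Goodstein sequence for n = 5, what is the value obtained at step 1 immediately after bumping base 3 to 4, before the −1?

256

base 2: 5 = 2^2 + 1; at 3: 3^3 + 1 = 28; next = 27
base 3: 27 = 3^3; at 4: 4^4 = 256; next = 255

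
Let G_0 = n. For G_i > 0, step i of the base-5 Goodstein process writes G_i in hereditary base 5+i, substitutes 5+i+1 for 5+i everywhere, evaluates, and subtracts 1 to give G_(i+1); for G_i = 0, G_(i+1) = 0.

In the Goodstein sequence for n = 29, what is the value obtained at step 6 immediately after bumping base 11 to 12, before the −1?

116

G_0 = 29. HB_5(29) = 5^2 + 4. Bump = 40. G_1 = 39.
G_1 = 39. HB_6(39) = 6^2 + 3. Bump = 52. G_2 = 51.
G_2 = 51. HB_7(51) = 7^2 + 2. Bump = 66. G_3 = 65.
G_3 = 65. HB_8(65) = 8^2 + 1. Bump = 82. G_4 = 81.
G_4 = 81. HB_9(81) = 9^2. Bump = 100. G_5 = 99.
G_5 = 99. HB_10(99) = 9·10 + 9. Bump = 108. G_6 = 107.
G_6 = 107. HB_11(107) = 9·11 + 8. Bump = 116. G_7 = 115.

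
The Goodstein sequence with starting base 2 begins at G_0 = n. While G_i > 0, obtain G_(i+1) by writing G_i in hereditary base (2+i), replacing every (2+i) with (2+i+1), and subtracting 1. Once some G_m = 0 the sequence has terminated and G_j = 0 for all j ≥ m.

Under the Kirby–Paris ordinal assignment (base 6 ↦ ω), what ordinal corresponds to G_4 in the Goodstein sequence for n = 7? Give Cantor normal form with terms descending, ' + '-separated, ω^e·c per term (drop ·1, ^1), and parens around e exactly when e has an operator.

ω^ω + 1

G_0 = 7. HB_2(7) = 2^2 + 2 + 1. Bump = 31. G_1 = 30.
G_1 = 30. HB_3(30) = 3^3 + 3. Bump = 260. G_2 = 259.
G_2 = 259. HB_4(259) = 4^4 + 3. Bump = 3128. G_3 = 3127.
G_3 = 3127. HB_5(3127) = 5^5 + 2. Bump = 46658. G_4 = 46657.
G_4 = 46657. HB_6(46657) = 6^6 + 1. Bump = 823544. G_5 = 823543.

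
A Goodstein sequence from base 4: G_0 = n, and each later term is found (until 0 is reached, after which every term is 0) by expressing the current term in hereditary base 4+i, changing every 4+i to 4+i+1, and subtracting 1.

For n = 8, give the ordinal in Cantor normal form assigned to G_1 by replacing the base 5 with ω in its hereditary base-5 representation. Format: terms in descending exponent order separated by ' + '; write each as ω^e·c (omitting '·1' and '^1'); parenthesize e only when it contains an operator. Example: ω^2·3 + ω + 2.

ω + 4

G_0 = 8. HB_4(8) = 2·4. Bump = 10. G_1 = 9.
G_1 = 9. HB_5(9) = 5 + 4. Bump = 10. G_2 = 9.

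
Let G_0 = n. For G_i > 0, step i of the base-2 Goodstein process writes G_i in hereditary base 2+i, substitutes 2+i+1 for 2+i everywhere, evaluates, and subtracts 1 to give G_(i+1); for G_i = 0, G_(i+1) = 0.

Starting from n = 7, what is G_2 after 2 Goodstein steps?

259

i=0: 7 = 2^2 + 2 + 1 (b=2); 2→3: 3^3 + 3 + 1 = 31; 31−1 = 30
i=1: 30 = 3^3 + 3 (b=3); 3→4: 4^4 + 4 = 260; 260−1 = 259
i=2: 259 = 4^4 + 3 (b=4); 4→5: 5^5 + 3 = 3128; 3128−1 = 3127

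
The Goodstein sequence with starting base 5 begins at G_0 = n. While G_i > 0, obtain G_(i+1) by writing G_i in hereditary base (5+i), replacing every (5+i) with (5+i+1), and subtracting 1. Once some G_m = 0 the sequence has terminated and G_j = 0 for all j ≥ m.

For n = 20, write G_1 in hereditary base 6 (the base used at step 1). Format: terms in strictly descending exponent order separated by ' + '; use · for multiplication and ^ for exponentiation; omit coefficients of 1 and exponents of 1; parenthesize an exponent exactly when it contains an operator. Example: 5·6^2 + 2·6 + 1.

3·6 + 5

step 0: 20 = 4·5; sub 6 for 5: 4·6; = 24; G_1 = 24−1 = 23
step 1: 23 = 3·6 + 5; sub 7 for 6: 3·7 + 5; = 26; G_2 = 26−1 = 25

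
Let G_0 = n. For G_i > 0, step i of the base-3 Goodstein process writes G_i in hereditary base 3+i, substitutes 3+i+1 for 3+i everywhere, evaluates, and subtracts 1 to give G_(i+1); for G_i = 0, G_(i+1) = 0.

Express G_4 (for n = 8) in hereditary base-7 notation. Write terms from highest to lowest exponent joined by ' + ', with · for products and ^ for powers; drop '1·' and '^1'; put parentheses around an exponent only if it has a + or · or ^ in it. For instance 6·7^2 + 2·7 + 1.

7 + 4

i=0: 8 = 2·3 + 2 (b=3); 3→4: 2·4 + 2 = 10; 10−1 = 9
i=1: 9 = 2·4 + 1 (b=4); 4→5: 2·5 + 1 = 11; 11−1 = 10
i=2: 10 = 2·5 (b=5); 5→6: 2·6 = 12; 12−1 = 11
i=3: 11 = 6 + 5 (b=6); 6→7: 7 + 5 = 12; 12−1 = 11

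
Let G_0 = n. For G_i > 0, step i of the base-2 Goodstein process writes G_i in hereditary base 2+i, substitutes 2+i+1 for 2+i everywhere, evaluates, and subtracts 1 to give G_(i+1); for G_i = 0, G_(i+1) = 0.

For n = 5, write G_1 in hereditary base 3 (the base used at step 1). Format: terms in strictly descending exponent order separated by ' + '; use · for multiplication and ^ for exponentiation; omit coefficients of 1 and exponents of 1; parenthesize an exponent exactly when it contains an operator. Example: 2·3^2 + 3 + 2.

3^3

[0] 5 ≡ 2^2 + 1 (base 2). Lift 3: 28. −1: 27.
[1] 27 ≡ 3^3 (base 3). Lift 4: 256. −1: 255.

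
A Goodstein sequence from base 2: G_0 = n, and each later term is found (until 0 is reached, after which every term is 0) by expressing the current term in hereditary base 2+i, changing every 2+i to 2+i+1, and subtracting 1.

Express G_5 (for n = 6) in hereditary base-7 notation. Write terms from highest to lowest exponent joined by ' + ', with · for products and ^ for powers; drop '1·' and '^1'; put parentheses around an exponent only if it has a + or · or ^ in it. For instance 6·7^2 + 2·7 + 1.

[0] 6 ≡ 2^2 + 2 (base 2). Lift 3: 30. −1: 29.
[1] 29 ≡ 3^3 + 2 (base 3). Lift 4: 258. −1: 257.
[2] 257 ≡ 4^4 + 1 (base 4). Lift 5: 3126. −1: 3125.
[3] 3125 ≡ 5^5 (base 5). Lift 6: 46656. −1: 46655.
[4] 46655 ≡ 5·6^5 + 5·6^4 + 5·6^3 + 5·6^2 + 5·6 + 5 (base 6). Lift 7: 98040. −1: 98039.
[5] 98039 ≡ 5·7^5 + 5·7^4 + 5·7^3 + 5·7^2 + 5·7 + 4 (base 7). Lift 8: 187244. −1: 187243.

5·7^5 + 5·7^4 + 5·7^3 + 5·7^2 + 5·7 + 4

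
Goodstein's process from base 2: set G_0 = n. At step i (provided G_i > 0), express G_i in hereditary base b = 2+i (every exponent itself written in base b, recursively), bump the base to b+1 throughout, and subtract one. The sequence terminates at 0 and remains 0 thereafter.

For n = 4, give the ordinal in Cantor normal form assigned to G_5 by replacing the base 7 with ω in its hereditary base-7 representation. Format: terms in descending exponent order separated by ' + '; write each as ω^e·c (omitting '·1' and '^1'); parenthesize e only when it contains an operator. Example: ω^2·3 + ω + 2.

ω^2·2 + ω + 4

step 0: 4 = 2^2; sub 3 for 2: 3^3; = 27; G_1 = 27−1 = 26
step 1: 26 = 2·3^2 + 2·3 + 2; sub 4 for 3: 2·4^2 + 2·4 + 2; = 42; G_2 = 42−1 = 41
step 2: 41 = 2·4^2 + 2·4 + 1; sub 5 for 4: 2·5^2 + 2·5 + 1; = 61; G_3 = 61−1 = 60
step 3: 60 = 2·5^2 + 2·5; sub 6 for 5: 2·6^2 + 2·6; = 84; G_4 = 84−1 = 83
step 4: 83 = 2·6^2 + 6 + 5; sub 7 for 6: 2·7^2 + 7 + 5; = 110; G_5 = 110−1 = 109
step 5: 109 = 2·7^2 + 7 + 4; sub 8 for 7: 2·8^2 + 8 + 4; = 140; G_6 = 140−1 = 139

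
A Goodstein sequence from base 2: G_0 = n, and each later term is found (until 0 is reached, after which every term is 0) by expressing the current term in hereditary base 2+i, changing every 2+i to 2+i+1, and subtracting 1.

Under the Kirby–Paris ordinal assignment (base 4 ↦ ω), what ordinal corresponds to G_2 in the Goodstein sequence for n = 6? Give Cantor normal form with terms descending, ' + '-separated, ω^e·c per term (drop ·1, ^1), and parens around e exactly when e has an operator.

ω^ω + 1

G_0=6  [base 2] 2^2 + 2  →[2↦3]→  3^3 + 3 = 30  −1 ⇒ G_1=29
G_1=29  [base 3] 3^3 + 2  →[3↦4]→  4^4 + 2 = 258  −1 ⇒ G_2=257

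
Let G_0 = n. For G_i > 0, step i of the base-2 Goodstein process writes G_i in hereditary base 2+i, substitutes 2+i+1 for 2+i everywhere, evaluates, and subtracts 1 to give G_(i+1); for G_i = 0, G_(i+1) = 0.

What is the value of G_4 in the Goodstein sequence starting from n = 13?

280711

base 2: 13 = 2^(2 + 1) + 2^2 + 1; at 3: 3^(3 + 1) + 3^3 + 1 = 109; next = 108
base 3: 108 = 3^(3 + 1) + 3^3; at 4: 4^(4 + 1) + 4^4 = 1280; next = 1279
base 4: 1279 = 4^(4 + 1) + 3·4^3 + 3·4^2 + 3·4 + 3; at 5: 5^(5 + 1) + 3·5^3 + 3·5^2 + 3·5 + 3 = 16093; next = 16092
base 5: 16092 = 5^(5 + 1) + 3·5^3 + 3·5^2 + 3·5 + 2; at 6: 6^(6 + 1) + 3·6^3 + 3·6^2 + 3·6 + 2 = 280712; next = 280711
base 6: 280711 = 6^(6 + 1) + 3·6^3 + 3·6^2 + 3·6 + 1; at 7: 7^(7 + 1) + 3·7^3 + 3·7^2 + 3·7 + 1 = 5765999; next = 5765998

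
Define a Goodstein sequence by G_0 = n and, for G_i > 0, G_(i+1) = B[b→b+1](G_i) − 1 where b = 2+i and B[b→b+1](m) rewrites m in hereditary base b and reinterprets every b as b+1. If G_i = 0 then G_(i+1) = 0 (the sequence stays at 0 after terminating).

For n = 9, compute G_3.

9842

[0] 9 ≡ 2^(2 + 1) + 1 (base 2). Lift 3: 82. −1: 81.
[1] 81 ≡ 3^(3 + 1) (base 3). Lift 4: 1024. −1: 1023.
[2] 1023 ≡ 3·4^4 + 3·4^3 + 3·4^2 + 3·4 + 3 (base 4). Lift 5: 9843. −1: 9842.
[3] 9842 ≡ 3·5^5 + 3·5^3 + 3·5^2 + 3·5 + 2 (base 5). Lift 6: 140744. −1: 140743.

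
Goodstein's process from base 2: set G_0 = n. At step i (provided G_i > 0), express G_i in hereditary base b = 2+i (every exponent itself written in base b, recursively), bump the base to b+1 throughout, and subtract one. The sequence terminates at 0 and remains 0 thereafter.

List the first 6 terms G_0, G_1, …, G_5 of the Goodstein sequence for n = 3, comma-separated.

3, 3, 3, 2, 1, 0

G_0 = 3. HB_2(3) = 2 + 1. Bump = 4. G_1 = 3.
G_1 = 3. HB_3(3) = 3. Bump = 4. G_2 = 3.
G_2 = 3. HB_4(3) = 3. Bump = 3. G_3 = 2.
G_3 = 2. HB_5(2) = 2. Bump = 2. G_4 = 1.
G_4 = 1. HB_6(1) = 1. Bump = 1. G_5 = 0.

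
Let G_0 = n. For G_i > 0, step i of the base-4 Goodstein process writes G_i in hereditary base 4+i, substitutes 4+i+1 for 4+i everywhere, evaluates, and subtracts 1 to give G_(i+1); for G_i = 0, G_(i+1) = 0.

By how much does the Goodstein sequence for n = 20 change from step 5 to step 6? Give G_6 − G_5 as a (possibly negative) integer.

base 4: 20 = 4^2 + 4; at 5: 5^2 + 5 = 30; next = 29
base 5: 29 = 5^2 + 4; at 6: 6^2 + 4 = 40; next = 39
base 6: 39 = 6^2 + 3; at 7: 7^2 + 3 = 52; next = 51
base 7: 51 = 7^2 + 2; at 8: 8^2 + 2 = 66; next = 65
base 8: 65 = 8^2 + 1; at 9: 9^2 + 1 = 82; next = 81
base 9: 81 = 9^2; at 10: 10^2 = 100; next = 99

18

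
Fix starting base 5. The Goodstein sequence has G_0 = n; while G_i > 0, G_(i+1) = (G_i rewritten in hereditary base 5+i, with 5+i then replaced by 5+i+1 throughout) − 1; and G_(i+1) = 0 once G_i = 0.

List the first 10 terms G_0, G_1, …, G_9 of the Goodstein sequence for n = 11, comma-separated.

base 5: 11 = 2·5 + 1; at 6: 2·6 + 1 = 13; next = 12
base 6: 12 = 2·6; at 7: 2·7 = 14; next = 13
base 7: 13 = 7 + 6; at 8: 8 + 6 = 14; next = 13
base 8: 13 = 8 + 5; at 9: 9 + 5 = 14; next = 13
base 9: 13 = 9 + 4; at 10: 10 + 4 = 14; next = 13
base 10: 13 = 10 + 3; at 11: 11 + 3 = 14; next = 13
base 11: 13 = 11 + 2; at 12: 12 + 2 = 14; next = 13
base 12: 13 = 12 + 1; at 13: 13 + 1 = 14; next = 13
base 13: 13 = 13; at 14: 14 = 14; next = 13

11, 12, 13, 13, 13, 13, 13, 13, 13, 13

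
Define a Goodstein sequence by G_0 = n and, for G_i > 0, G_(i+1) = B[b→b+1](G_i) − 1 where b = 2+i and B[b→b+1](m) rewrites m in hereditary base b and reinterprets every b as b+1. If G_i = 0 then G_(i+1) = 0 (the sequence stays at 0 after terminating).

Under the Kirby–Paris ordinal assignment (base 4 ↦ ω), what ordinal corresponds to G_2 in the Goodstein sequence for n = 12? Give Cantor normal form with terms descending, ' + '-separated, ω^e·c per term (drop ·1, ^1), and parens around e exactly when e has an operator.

base 2: 12 = 2^(2 + 1) + 2^2; at 3: 3^(3 + 1) + 3^3 = 108; next = 107
base 3: 107 = 3^(3 + 1) + 2·3^2 + 2·3 + 2; at 4: 4^(4 + 1) + 2·4^2 + 2·4 + 2 = 1066; next = 1065
base 4: 1065 = 4^(4 + 1) + 2·4^2 + 2·4 + 1; at 5: 5^(5 + 1) + 2·5^2 + 2·5 + 1 = 15686; next = 15685

ω^(ω + 1) + ω^2·2 + ω·2 + 1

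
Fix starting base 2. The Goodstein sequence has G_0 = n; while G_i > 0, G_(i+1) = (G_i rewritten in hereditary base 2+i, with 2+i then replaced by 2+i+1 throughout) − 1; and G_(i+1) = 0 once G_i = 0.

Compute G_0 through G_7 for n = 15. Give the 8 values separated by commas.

base 2: 15 = 2^(2 + 1) + 2^2 + 2 + 1; at 3: 3^(3 + 1) + 3^3 + 3 + 1 = 112; next = 111
base 3: 111 = 3^(3 + 1) + 3^3 + 3; at 4: 4^(4 + 1) + 4^4 + 4 = 1284; next = 1283
base 4: 1283 = 4^(4 + 1) + 4^4 + 3; at 5: 5^(5 + 1) + 5^5 + 3 = 18753; next = 18752
base 5: 18752 = 5^(5 + 1) + 5^5 + 2; at 6: 6^(6 + 1) + 6^6 + 2 = 326594; next = 326593
base 6: 326593 = 6^(6 + 1) + 6^6 + 1; at 7: 7^(7 + 1) + 7^7 + 1 = 6588345; next = 6588344
base 7: 6588344 = 7^(7 + 1) + 7^7; at 8: 8^(8 + 1) + 8^8 = 150994944; next = 150994943
base 8: 150994943 = 8^(8 + 1) + 7·8^7 + 7·8^6 + 7·8^5 + 7·8^4 + 7·8^3 + 7·8^2 + 7·8 + 7; at 9: 9^(9 + 1) + 7·9^7 + 7·9^6 + 7·9^5 + 7·9^4 + 7·9^3 + 7·9^2 + 7·9 + 7 = 3524450281; next = 3524450280

15, 111, 1283, 18752, 326593, 6588344, 150994943, 3524450280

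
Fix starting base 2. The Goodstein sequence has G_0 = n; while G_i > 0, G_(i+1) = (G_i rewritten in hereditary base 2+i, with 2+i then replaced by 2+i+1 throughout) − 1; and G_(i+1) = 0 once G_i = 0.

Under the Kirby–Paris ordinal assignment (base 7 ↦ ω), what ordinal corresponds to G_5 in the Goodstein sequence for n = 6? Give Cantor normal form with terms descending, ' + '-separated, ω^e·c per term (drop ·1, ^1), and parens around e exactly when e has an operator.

ω^5·5 + ω^4·5 + ω^3·5 + ω^2·5 + ω·5 + 4

G_0 = 6. HB_2(6) = 2^2 + 2. Bump = 30. G_1 = 29.
G_1 = 29. HB_3(29) = 3^3 + 2. Bump = 258. G_2 = 257.
G_2 = 257. HB_4(257) = 4^4 + 1. Bump = 3126. G_3 = 3125.
G_3 = 3125. HB_5(3125) = 5^5. Bump = 46656. G_4 = 46655.
G_4 = 46655. HB_6(46655) = 5·6^5 + 5·6^4 + 5·6^3 + 5·6^2 + 5·6 + 5. Bump = 98040. G_5 = 98039.
G_5 = 98039. HB_7(98039) = 5·7^5 + 5·7^4 + 5·7^3 + 5·7^2 + 5·7 + 4. Bump = 187244. G_6 = 187243.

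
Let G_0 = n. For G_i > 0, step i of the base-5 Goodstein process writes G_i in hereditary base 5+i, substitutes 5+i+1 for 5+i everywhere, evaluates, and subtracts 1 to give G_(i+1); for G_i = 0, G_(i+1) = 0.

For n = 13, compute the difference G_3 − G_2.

G_0 = 13. HB_5(13) = 2·5 + 3. Bump = 15. G_1 = 14.
G_1 = 14. HB_6(14) = 2·6 + 2. Bump = 16. G_2 = 15.
G_2 = 15. HB_7(15) = 2·7 + 1. Bump = 17. G_3 = 16.

1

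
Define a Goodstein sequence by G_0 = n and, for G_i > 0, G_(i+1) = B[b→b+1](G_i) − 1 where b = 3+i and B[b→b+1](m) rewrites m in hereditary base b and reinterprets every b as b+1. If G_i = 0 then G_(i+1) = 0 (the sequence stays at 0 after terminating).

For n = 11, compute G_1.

G_0=11  [base 3] 3^2 + 2  →[3↦4]→  4^2 + 2 = 18  −1 ⇒ G_1=17
G_1=17  [base 4] 4^2 + 1  →[4↦5]→  5^2 + 1 = 26  −1 ⇒ G_2=25

17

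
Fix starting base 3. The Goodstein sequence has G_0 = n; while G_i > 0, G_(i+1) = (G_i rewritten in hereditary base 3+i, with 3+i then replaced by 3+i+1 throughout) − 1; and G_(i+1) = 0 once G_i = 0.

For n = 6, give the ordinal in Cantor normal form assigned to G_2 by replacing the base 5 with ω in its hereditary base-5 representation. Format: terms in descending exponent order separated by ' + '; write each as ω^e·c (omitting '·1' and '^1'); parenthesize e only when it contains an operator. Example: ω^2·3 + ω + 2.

ω + 2

(0) 6|_3 = 2·3 ↦ 2·4|_4 = 8 ⇒ 7
(1) 7|_4 = 4 + 3 ↦ 5 + 3|_5 = 8 ⇒ 7
(2) 7|_5 = 5 + 2 ↦ 6 + 2|_6 = 8 ⇒ 7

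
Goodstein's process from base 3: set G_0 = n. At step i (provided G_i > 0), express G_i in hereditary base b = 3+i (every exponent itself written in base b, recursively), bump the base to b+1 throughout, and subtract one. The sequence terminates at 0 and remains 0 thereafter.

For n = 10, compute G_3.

10 —HB3→ 3^2 + 1 —bump→ 4^2 + 1 = 17 —(−1)→ 16
16 —HB4→ 4^2 —bump→ 5^2 = 25 —(−1)→ 24
24 —HB5→ 4·5 + 4 —bump→ 4·6 + 4 = 28 —(−1)→ 27
27 —HB6→ 4·6 + 3 —bump→ 4·7 + 3 = 31 —(−1)→ 30

27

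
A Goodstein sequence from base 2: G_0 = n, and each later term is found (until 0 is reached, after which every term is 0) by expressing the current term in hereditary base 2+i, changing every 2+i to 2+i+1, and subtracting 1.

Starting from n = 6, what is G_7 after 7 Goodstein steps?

332147

G_0=6  [base 2] 2^2 + 2  →[2↦3]→  3^3 + 3 = 30  −1 ⇒ G_1=29
G_1=29  [base 3] 3^3 + 2  →[3↦4]→  4^4 + 2 = 258  −1 ⇒ G_2=257
G_2=257  [base 4] 4^4 + 1  →[4↦5]→  5^5 + 1 = 3126  −1 ⇒ G_3=3125
G_3=3125  [base 5] 5^5  →[5↦6]→  6^6 = 46656  −1 ⇒ G_4=46655
G_4=46655  [base 6] 5·6^5 + 5·6^4 + 5·6^3 + 5·6^2 + 5·6 + 5  →[6↦7]→  5·7^5 + 5·7^4 + 5·7^3 + 5·7^2 + 5·7 + 5 = 98040  −1 ⇒ G_5=98039
G_5=98039  [base 7] 5·7^5 + 5·7^4 + 5·7^3 + 5·7^2 + 5·7 + 4  →[7↦8]→  5·8^5 + 5·8^4 + 5·8^3 + 5·8^2 + 5·8 + 4 = 187244  −1 ⇒ G_6=187243
G_6=187243  [base 8] 5·8^5 + 5·8^4 + 5·8^3 + 5·8^2 + 5·8 + 3  →[8↦9]→  5·9^5 + 5·9^4 + 5·9^3 + 5·9^2 + 5·9 + 3 = 332148  −1 ⇒ G_7=332147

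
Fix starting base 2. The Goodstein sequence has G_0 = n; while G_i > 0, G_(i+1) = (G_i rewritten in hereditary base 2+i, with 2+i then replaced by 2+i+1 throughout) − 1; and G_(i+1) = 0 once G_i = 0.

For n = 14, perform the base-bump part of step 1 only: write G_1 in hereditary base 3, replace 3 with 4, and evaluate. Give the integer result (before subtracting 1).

(0) 14|_2 = 2^(2 + 1) + 2^2 + 2 ↦ 3^(3 + 1) + 3^3 + 3|_3 = 111 ⇒ 110
(1) 110|_3 = 3^(3 + 1) + 3^3 + 2 ↦ 4^(4 + 1) + 4^4 + 2|_4 = 1282 ⇒ 1281

1282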